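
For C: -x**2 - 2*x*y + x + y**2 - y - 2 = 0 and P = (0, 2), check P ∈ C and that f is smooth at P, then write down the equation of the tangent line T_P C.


Tangent line at P: -3*x + 3*y - 6 = 0.

Step 1: f(0, 2) = 0, so P lies on C.
Step 2: partial derivatives
  f_x(x, y) = -2*x - 2*y + 1, f_y(x, y) = -2*x + 2*y - 1.
  f_x(P) = -3, f_y(P) = 3 (gradient nonzero, so P is smooth).
Step 3: tangent line at P: -3·(x − 0) + 3·(y − 2) = 0.
Expanding: -3*x + 3*y - 6 = 0.


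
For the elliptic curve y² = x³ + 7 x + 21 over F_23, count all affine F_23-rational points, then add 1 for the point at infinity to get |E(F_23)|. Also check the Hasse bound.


Affine points = {(1, 11), (1, 12), (3, 0), (6, 7), (6, 16), (9, 10), (9, 13), (11, 7), (11, 16), (12, 4), (12, 19), (13, 3), (13, 20), (17, 4), (17, 19), (22, 6), (22, 17)}; affine count = 17; |E(F_23)| = 18.

Discriminant check: Δ ∝ 4a³ + 27b² = 4·7³ + 27·21² = 4·343 + 27·441 ≡ 8 (mod 23). Nonzero ⇒ E is nonsingular.
For each x ∈ F_23, compute rhs = x³ + 7·x + 21 mod 23, then count y ∈ F_23 with y² ≡ rhs.
  x = 0: rhs = 21, matching y values: none (0 points).
  x = 1: rhs = 6, matching y values: 11, 12 (2 points).
  x = 2: rhs = 20, matching y values: none (0 points).
  x = 3: rhs = 0, matching y values: 0 (1 points).
  x = 4: rhs = 21, matching y values: none (0 points).
  x = 5: rhs = 20, matching y values: none (0 points).
  x = 6: rhs = 3, matching y values: 7, 16 (2 points).
  x = 7: rhs = 22, matching y values: none (0 points).
  x = 8: rhs = 14, matching y values: none (0 points).
  x = 9: rhs = 8, matching y values: 10, 13 (2 points).
  x = 10: rhs = 10, matching y values: none (0 points).
  x = 11: rhs = 3, matching y values: 7, 16 (2 points).
  x = 12: rhs = 16, matching y values: 4, 19 (2 points).
  x = 13: rhs = 9, matching y values: 3, 20 (2 points).
  x = 14: rhs = 11, matching y values: none (0 points).
  x = 15: rhs = 5, matching y values: none (0 points).
  x = 16: rhs = 20, matching y values: none (0 points).
  x = 17: rhs = 16, matching y values: 4, 19 (2 points).
  x = 18: rhs = 22, matching y values: none (0 points).
  x = 19: rhs = 21, matching y values: none (0 points).
  x = 20: rhs = 19, matching y values: none (0 points).
  x = 21: rhs = 22, matching y values: none (0 points).
  x = 22: rhs = 13, matching y values: 6, 17 (2 points).
Total affine count: 17.
Full point count |E(F_23)| = 17 + 1 = 18.
Hasse bound: |18 − (23+1)| = |-6| = 6 ≤ 2√23 ≈ 9.5917 ✓.


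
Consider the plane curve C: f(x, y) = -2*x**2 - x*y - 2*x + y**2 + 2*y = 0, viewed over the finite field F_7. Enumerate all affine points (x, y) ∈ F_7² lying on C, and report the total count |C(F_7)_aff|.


Affine F_7-points: {(0, 0), (0, 5), (5, 4), (5, 6), (6, 0), (6, 4)}; count = 6.

For each of the 49 pairs (x, y) ∈ F_7², evaluate f(x, y) mod 7. Record the zeros.
  x = 0: [0↦0, 1↦3, 2↦1, 3↦1, 4↦3, 5↦0, 6↦6]  zeros at y ∈ {0, 5}
  x = 1: [0↦3, 1↦5, 2↦2, 3↦1, 4↦2, 5↦5, 6↦3]  zeros at y ∈ ∅
  x = 2: [0↦2, 1↦3, 2↦6, 3↦4, 4↦4, 5↦6, 6↦3]  zeros at y ∈ ∅
  x = 3: [0↦4, 1↦4, 2↦6, 3↦3, 4↦2, 5↦3, 6↦6]  zeros at y ∈ ∅
  x = 4: [0↦2, 1↦1, 2↦2, 3↦5, 4↦3, 5↦3, 6↦5]  zeros at y ∈ ∅
  x = 5: [0↦3, 1↦1, 2↦1, 3↦3, 4↦0, 5↦6, 6↦0]  zeros at y ∈ {4, 6}
  x = 6: [0↦0, 1↦4, 2↦3, 3↦4, 4↦0, 5↦5, 6↦5]  zeros at y ∈ {0, 4}
Collecting zeros: affine points = {(0, 0), (0, 5), (5, 4), (5, 6), (6, 0), (6, 4)}.
Total count |C(F_7)_aff| = 6.


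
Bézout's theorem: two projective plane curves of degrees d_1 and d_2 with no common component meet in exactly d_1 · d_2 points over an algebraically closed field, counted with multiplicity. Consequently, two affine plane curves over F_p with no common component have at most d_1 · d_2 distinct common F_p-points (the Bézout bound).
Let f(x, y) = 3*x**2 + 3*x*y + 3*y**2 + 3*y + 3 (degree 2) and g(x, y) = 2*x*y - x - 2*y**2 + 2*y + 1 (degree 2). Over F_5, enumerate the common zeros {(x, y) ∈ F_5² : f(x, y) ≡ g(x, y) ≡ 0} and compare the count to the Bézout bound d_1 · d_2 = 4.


Common zeros: {(1, 2)}; count = 1; Bézout bound = 4.

deg(f) = 2, deg(g) = 2, so Bézout bound = 4.
Scan x ∈ F_5. For each x, list the y ∈ F_5 with f(x, y) ≡ 0 and those with g(x, y) ≡ 0 (mod 5); the common zeros in that column are the intersection.
  x = 0: f ≡ 0 at y ∈ ∅; g ≡ 0 at y ∈ ∅; common: ∅.
  x = 1: f ≡ 0 at y ∈ {1, 2}; g ≡ 0 at y ∈ {0, 2}; common: {2}.
  x = 2: f ≡ 0 at y ∈ {0, 2}; g ≡ 0 at y ∈ ∅; common: ∅.
  x = 3: f ≡ 0 at y ∈ {0, 1}; g ≡ 0 at y ∈ ∅; common: ∅.
  x = 4: f ≡ 0 at y ∈ ∅; g ≡ 0 at y ∈ {1, 4}; common: ∅.
Collecting: common zeros = {(1, 2)}, so the count is 1.
Comparison with the Bézout bound: 1 ≤ 4 = deg(f)·deg(g), as expected for curves with no common component (the affine F_5-count falls short of the bound because intersections may lie at infinity, over extension fields, or carry multiplicity).


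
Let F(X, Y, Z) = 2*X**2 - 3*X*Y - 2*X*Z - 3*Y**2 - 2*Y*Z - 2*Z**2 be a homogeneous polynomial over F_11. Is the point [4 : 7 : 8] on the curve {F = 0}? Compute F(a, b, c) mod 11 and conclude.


F(4,7,8) ≡ 3 (mod 11); P is NOT on the curve.

Evaluate F(4, 7, 8) term-by-term (mod 11).
  2*X**2 ↦ 2·16·1·1 = 32
  -3*X*Y ↦ -3·4·7·1 = -84
  -2*X*Z ↦ -2·4·1·8 = -64
  -3*Y**2 ↦ -3·1·49·1 = -147
  -2*Y*Z ↦ -2·1·7·8 = -112
  -2*Z**2 ↦ -2·1·1·64 = -128
Sum: F(4, 7, 8) = (32) + (-84) + (-64) + (-147) + (-112) + (-128) = -503.
Reducing mod 11: -503 ≡ 3 (mod 11).
Since F(a, b, c) ≡ 3 ≠ 0 (mod 11), P does NOT lie on the curve.


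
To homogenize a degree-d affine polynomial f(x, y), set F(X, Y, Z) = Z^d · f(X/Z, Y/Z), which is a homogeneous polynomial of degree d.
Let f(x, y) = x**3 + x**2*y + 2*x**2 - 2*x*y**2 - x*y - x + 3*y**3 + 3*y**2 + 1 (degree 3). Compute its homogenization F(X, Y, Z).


F(X, Y, Z) = X**3 + X**2*Y + 2*X**2*Z - 2*X*Y**2 - X*Y*Z - X*Z**2 + 3*Y**3 + 3*Y**2*Z + Z**3

deg(f) = 3.
Substitute x = X/Z, y = Y/Z into f, then multiply by Z^3.
  monomial 1·x^3·y^0 ↦ 1·X^3·Y^0·Z^0.
  monomial 1·x^2·y^1 ↦ 1·X^2·Y^1·Z^0.
  monomial 2·x^2·y^0 ↦ 2·X^2·Y^0·Z^1.
  monomial -2·x^1·y^2 ↦ -2·X^1·Y^2·Z^0.
  monomial -1·x^1·y^1 ↦ -1·X^1·Y^1·Z^1.
  monomial -1·x^1·y^0 ↦ -1·X^1·Y^0·Z^2.
  monomial 3·x^0·y^3 ↦ 3·X^0·Y^3·Z^0.
  monomial 3·x^0·y^2 ↦ 3·X^0·Y^2·Z^1.
  monomial 1·x^0·y^0 ↦ 1·X^0·Y^0·Z^3.
Collecting: F(X, Y, Z) = X**3 + X**2*Y + 2*X**2*Z - 2*X*Y**2 - X*Y*Z - X*Z**2 + 3*Y**3 + 3*Y**2*Z + Z**3.


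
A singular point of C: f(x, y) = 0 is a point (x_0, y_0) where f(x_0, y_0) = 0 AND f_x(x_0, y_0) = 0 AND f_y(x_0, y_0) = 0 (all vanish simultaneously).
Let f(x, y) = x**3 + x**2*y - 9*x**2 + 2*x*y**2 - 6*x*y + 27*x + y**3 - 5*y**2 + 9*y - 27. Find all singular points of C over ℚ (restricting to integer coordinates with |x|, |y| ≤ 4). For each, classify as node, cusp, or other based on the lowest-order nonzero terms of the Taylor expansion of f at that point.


Singular points: {(3, 0)}; classification: cusp.

Compute partial derivatives:
  f_x = 3*x**2 + 2*x*y - 18*x + 2*y**2 - 6*y + 27.
  f_y = x**2 + 4*x*y - 6*x + 3*y**2 - 10*y + 9.
Scan x_0 ∈ {−4, ..., 4}. For each x_0, f_y(x_0, y) is a polynomial in y; find its integer roots y ∈ {−4, ..., 4}, then test f_x and f at those candidates.
  x = -4: f_y(-4, y) = 3*y**2 - 26*y + 49; no integer root y with |y| ≤ 4.
  x = -3: f_y(-3, y) = 3*y**2 - 22*y + 36; no integer root y with |y| ≤ 4.
  x = -2: f_y(-2, y) = 3*y**2 - 18*y + 25; no integer root y with |y| ≤ 4.
  x = -1: f_y(-1, y) = 3*y**2 - 14*y + 16; vanishes at y ∈ {2}. (-1, 2): f_x = 40 ≠ 0.
  x = 0: f_y(0, y) = 3*y**2 - 10*y + 9; no integer root y with |y| ≤ 4.
  x = 1: f_y(1, y) = 3*y**2 - 6*y + 4; no integer root y with |y| ≤ 4.
  x = 2: f_y(2, y) = 3*y**2 - 2*y + 1; no integer root y with |y| ≤ 4.
  x = 3: f_y(3, y) = 3*y**2 + 2*y; vanishes at y ∈ {0}. (3, 0): f_x = 0, f = 0 — SINGULAR.
  x = 4: f_y(4, y) = 3*y**2 + 6*y + 1; no integer root y with |y| ≤ 4.
Only singular point on the grid: (3, 0).
Classify: substitute x = 3 + u, y = 0 + v and expand: f = u**3 + u**2*v + 2*u*v**2 + v**3 + v**2.
No constant or linear terms (consistent with a singular point). Quadratic part: v**2. Cubic part: u**3 + u**2*v + 2*u*v**2 + v**3.
The quadratic part v**2 is a perfect square, so there is a single (double) tangent line v = 0, i.e. y = 0. Restricting the cubic part to that line (v = 0) leaves u**3 ≠ 0, so f is not divisible by v and the branch is v² ≈ -u**3 to lowest order — this is a cusp.
Classification: cusp.


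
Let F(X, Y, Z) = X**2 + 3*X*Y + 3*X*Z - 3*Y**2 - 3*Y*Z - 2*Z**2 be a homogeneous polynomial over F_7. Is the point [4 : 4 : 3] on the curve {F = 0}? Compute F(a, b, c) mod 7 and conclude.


F(4,4,3) ≡ 5 (mod 7); P is NOT on the curve.

Evaluate F(4, 4, 3) term-by-term (mod 7).
  X**2 ↦ 1·16·1·1 = 16
  3*X*Y ↦ 3·4·4·1 = 48
  3*X*Z ↦ 3·4·1·3 = 36
  -3*Y**2 ↦ -3·1·16·1 = -48
  -3*Y*Z ↦ -3·1·4·3 = -36
  -2*Z**2 ↦ -2·1·1·9 = -18
Sum: F(4, 4, 3) = (16) + (48) + (36) + (-48) + (-36) + (-18) = -2.
Reducing mod 7: -2 ≡ 5 (mod 7).
Since F(a, b, c) ≡ 5 ≠ 0 (mod 7), P does NOT lie on the curve.


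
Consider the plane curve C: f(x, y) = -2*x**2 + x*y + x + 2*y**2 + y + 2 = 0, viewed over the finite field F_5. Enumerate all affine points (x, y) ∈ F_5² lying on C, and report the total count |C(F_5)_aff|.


Affine F_5-points: {(0, 1), (1, 1), (1, 3), (2, 2), (2, 4), (3, 4)}; count = 6.

For each of the 25 pairs (x, y) ∈ F_5², evaluate f(x, y) mod 5. Record the zeros.
  x = 0: [0↦2, 1↦0, 2↦2, 3↦3, 4↦3]  zeros at y ∈ {1}
  x = 1: [0↦1, 1↦0, 2↦3, 3↦0, 4↦1]  zeros at y ∈ {1, 3}
  x = 2: [0↦1, 1↦1, 2↦0, 3↦3, 4↦0]  zeros at y ∈ {2, 4}
  x = 3: [0↦2, 1↦3, 2↦3, 3↦2, 4↦0]  zeros at y ∈ {4}
  x = 4: [0↦4, 1↦1, 2↦2, 3↦2, 4↦1]  zeros at y ∈ ∅
Collecting zeros: affine points = {(0, 1), (1, 1), (1, 3), (2, 2), (2, 4), (3, 4)}.
Total count |C(F_5)_aff| = 6.


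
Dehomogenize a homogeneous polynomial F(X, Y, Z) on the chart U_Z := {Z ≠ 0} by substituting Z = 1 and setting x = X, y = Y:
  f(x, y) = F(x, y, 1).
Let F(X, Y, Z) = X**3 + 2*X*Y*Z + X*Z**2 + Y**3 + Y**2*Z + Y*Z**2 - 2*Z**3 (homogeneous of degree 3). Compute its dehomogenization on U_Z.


f(x, y) = x**3 + 2*x*y + x + y**3 + y**2 + y - 2

On U_Z we set Z = 1. Each monomial c·X^i·Y^j·Z^k in F becomes c·x^i·y^j·1^k = c·x^i·y^j.
Substituting Z = 1: F(X, Y, 1) = x**3 + 2*x*y + x + y**3 + y**2 + y - 2.
Note: deg(f) ≤ deg(F) = 3; strict inequality happens when F is divisible by Z (lost terms).


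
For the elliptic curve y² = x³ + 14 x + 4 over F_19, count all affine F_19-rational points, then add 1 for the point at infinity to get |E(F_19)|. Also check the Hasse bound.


Affine points = {(0, 2), (0, 17), (1, 0), (3, 4), (3, 15), (5, 3), (5, 16), (6, 0), (8, 1), (8, 18), (9, 2), (9, 17), (10, 2), (10, 17), (11, 8), (11, 11), (12, 0), (15, 6), (15, 13), (16, 7), (16, 12), (17, 5), (17, 14)}; affine count = 23; |E(F_19)| = 24.

Discriminant check: Δ ∝ 4a³ + 27b² = 4·14³ + 27·4² = 4·2744 + 27·16 ≡ 8 (mod 19). Nonzero ⇒ E is nonsingular.
For each x ∈ F_19, compute rhs = x³ + 14·x + 4 mod 19, then count y ∈ F_19 with y² ≡ rhs.
  x = 0: rhs = 4, matching y values: 2, 17 (2 points).
  x = 1: rhs = 0, matching y values: 0 (1 points).
  x = 2: rhs = 2, matching y values: none (0 points).
  x = 3: rhs = 16, matching y values: 4, 15 (2 points).
  x = 4: rhs = 10, matching y values: none (0 points).
  x = 5: rhs = 9, matching y values: 3, 16 (2 points).
  x = 6: rhs = 0, matching y values: 0 (1 points).
  x = 7: rhs = 8, matching y values: none (0 points).
  x = 8: rhs = 1, matching y values: 1, 18 (2 points).
  x = 9: rhs = 4, matching y values: 2, 17 (2 points).
  x = 10: rhs = 4, matching y values: 2, 17 (2 points).
  x = 11: rhs = 7, matching y values: 8, 11 (2 points).
  x = 12: rhs = 0, matching y values: 0 (1 points).
  x = 13: rhs = 8, matching y values: none (0 points).
  x = 14: rhs = 18, matching y values: none (0 points).
  x = 15: rhs = 17, matching y values: 6, 13 (2 points).
  x = 16: rhs = 11, matching y values: 7, 12 (2 points).
  x = 17: rhs = 6, matching y values: 5, 14 (2 points).
  x = 18: rhs = 8, matching y values: none (0 points).
Total affine count: 23.
Full point count |E(F_19)| = 23 + 1 = 24.
Hasse bound: |24 − (19+1)| = |4| = 4 ≤ 2√19 ≈ 8.7178 ✓.


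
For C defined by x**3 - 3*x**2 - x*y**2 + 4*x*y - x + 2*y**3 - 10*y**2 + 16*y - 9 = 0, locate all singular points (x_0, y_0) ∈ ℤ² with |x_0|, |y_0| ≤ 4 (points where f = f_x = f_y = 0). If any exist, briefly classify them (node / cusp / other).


Singular points: {(1, 2)}; classification: cusp.

Compute partial derivatives:
  f_x = 3*x**2 - 6*x - y**2 + 4*y - 1.
  f_y = -2*x*y + 4*x + 6*y**2 - 20*y + 16.
Scan x_0 ∈ {−4, ..., 4}. For each x_0, f_y(x_0, y) is a polynomial in y; find its integer roots y ∈ {−4, ..., 4}, then test f_x and f at those candidates.
  x = -4: f_y(-4, y) = 6*y**2 - 12*y; vanishes at y ∈ {0, 2}. (-4, 0): f_x = 71 ≠ 0; (-4, 2): f_x = 75 ≠ 0.
  x = -3: f_y(-3, y) = 6*y**2 - 14*y + 4; vanishes at y ∈ {2}. (-3, 2): f_x = 48 ≠ 0.
  x = -2: f_y(-2, y) = 6*y**2 - 16*y + 8; vanishes at y ∈ {2}. (-2, 2): f_x = 27 ≠ 0.
  x = -1: f_y(-1, y) = 6*y**2 - 18*y + 12; vanishes at y ∈ {1, 2}. (-1, 1): f_x = 11 ≠ 0; (-1, 2): f_x = 12 ≠ 0.
  x = 0: f_y(0, y) = 6*y**2 - 20*y + 16; vanishes at y ∈ {2}. (0, 2): f_x = 3 ≠ 0.
  x = 1: f_y(1, y) = 6*y**2 - 22*y + 20; vanishes at y ∈ {2}. (1, 2): f_x = 0, f = 0 — SINGULAR.
  x = 2: f_y(2, y) = 6*y**2 - 24*y + 24; vanishes at y ∈ {2}. (2, 2): f_x = 3 ≠ 0.
  x = 3: f_y(3, y) = 6*y**2 - 26*y + 28; vanishes at y ∈ {2}. (3, 2): f_x = 12 ≠ 0.
  x = 4: f_y(4, y) = 6*y**2 - 28*y + 32; vanishes at y ∈ {2}. (4, 2): f_x = 27 ≠ 0.
Only singular point on the grid: (1, 2).
Classify: substitute x = 1 + u, y = 2 + v and expand: f = u**3 - u*v**2 + 2*v**3 + v**2.
No constant or linear terms (consistent with a singular point). Quadratic part: v**2. Cubic part: u**3 - u*v**2 + 2*v**3.
The quadratic part v**2 is a perfect square, so there is a single (double) tangent line v = 0, i.e. y = 2. Restricting the cubic part to that line (v = 0) leaves u**3 ≠ 0, so f is not divisible by v and the branch is v² ≈ -u**3 to lowest order — this is a cusp.
Classification: cusp.


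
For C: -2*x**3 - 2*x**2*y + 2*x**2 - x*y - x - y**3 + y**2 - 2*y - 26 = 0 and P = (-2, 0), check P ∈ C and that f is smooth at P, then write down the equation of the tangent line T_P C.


Tangent line at P: -33*x - 8*y - 66 = 0.

Step 1: f(-2, 0) = 0, so P lies on C.
Step 2: partial derivatives
  f_x(x, y) = -6*x**2 - 4*x*y + 4*x - y - 1, f_y(x, y) = -2*x**2 - x - 3*y**2 + 2*y - 2.
  f_x(P) = -33, f_y(P) = -8 (gradient nonzero, so P is smooth).
Step 3: tangent line at P: -33·(x − -2) + -8·(y − 0) = 0.
Expanding: -33*x - 8*y - 66 = 0.


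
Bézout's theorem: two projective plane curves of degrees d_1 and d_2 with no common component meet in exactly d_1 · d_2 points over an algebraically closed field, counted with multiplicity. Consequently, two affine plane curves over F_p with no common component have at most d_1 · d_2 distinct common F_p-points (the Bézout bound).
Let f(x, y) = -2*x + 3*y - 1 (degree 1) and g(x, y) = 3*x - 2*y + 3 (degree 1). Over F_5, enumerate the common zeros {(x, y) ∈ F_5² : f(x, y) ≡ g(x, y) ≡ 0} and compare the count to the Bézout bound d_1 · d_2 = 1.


Common zeros: ∅; count = 0; Bézout bound = 1.

deg(f) = 1, deg(g) = 1, so Bézout bound = 1.
Scan x ∈ F_5. For each x, list the y ∈ F_5 with f(x, y) ≡ 0 and those with g(x, y) ≡ 0 (mod 5); the common zeros in that column are the intersection.
  x = 0: f ≡ 0 at y ∈ {2}; g ≡ 0 at y ∈ {4}; common: ∅.
  x = 1: f ≡ 0 at y ∈ {1}; g ≡ 0 at y ∈ {3}; common: ∅.
  x = 2: f ≡ 0 at y ∈ {0}; g ≡ 0 at y ∈ {2}; common: ∅.
  x = 3: f ≡ 0 at y ∈ {4}; g ≡ 0 at y ∈ {1}; common: ∅.
  x = 4: f ≡ 0 at y ∈ {3}; g ≡ 0 at y ∈ {0}; common: ∅.
Collecting: common zeros = ∅, so the count is 0.
Comparison with the Bézout bound: 0 ≤ 1 = deg(f)·deg(g), as expected for curves with no common component (the affine F_5-count falls short of the bound because intersections may lie at infinity, over extension fields, or carry multiplicity).


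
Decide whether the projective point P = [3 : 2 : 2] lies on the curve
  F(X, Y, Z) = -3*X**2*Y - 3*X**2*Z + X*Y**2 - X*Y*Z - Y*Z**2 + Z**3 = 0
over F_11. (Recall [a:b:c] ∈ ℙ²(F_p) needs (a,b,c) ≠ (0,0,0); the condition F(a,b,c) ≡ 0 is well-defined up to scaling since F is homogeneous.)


F(3,2,2) ≡ 2 (mod 11); P is NOT on the curve.

Evaluate F(3, 2, 2) term-by-term (mod 11).
  -3*X**2*Y ↦ -3·9·2·1 = -54
  -3*X**2*Z ↦ -3·9·1·2 = -54
  X*Y**2 ↦ 1·3·4·1 = 12
  -X*Y*Z ↦ -1·3·2·2 = -12
  -Y*Z**2 ↦ -1·1·2·4 = -8
  Z**3 ↦ 1·1·1·8 = 8
Sum: F(3, 2, 2) = (-54) + (-54) + (12) + (-12) + (-8) + (8) = -108.
Reducing mod 11: -108 ≡ 2 (mod 11).
Since F(a, b, c) ≡ 2 ≠ 0 (mod 11), P does NOT lie on the curve.


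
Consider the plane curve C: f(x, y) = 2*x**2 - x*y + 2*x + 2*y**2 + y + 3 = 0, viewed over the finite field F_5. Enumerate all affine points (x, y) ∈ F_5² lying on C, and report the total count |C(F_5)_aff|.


Affine F_5-points: {(1, 2), (1, 3), (2, 0), (2, 3), (4, 2)}; count = 5.

For each of the 25 pairs (x, y) ∈ F_5², evaluate f(x, y) mod 5. Record the zeros.
  x = 0: [0↦3, 1↦1, 2↦3, 3↦4, 4↦4]  zeros at y ∈ ∅
  x = 1: [0↦2, 1↦4, 2↦0, 3↦0, 4↦4]  zeros at y ∈ {2, 3}
  x = 2: [0↦0, 1↦1, 2↦1, 3↦0, 4↦3]  zeros at y ∈ {0, 3}
  x = 3: [0↦2, 1↦2, 2↦1, 3↦4, 4↦1]  zeros at y ∈ ∅
  x = 4: [0↦3, 1↦2, 2↦0, 3↦2, 4↦3]  zeros at y ∈ {2}
Collecting zeros: affine points = {(1, 2), (1, 3), (2, 0), (2, 3), (4, 2)}.
Total count |C(F_5)_aff| = 5.


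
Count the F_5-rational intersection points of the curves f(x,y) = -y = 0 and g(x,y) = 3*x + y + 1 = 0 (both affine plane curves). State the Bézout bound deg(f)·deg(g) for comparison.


Common zeros: {(3, 0)}; count = 1; Bézout bound = 1.

deg(f) = 1, deg(g) = 1, so Bézout bound = 1.
Scan x ∈ F_5. For each x, list the y ∈ F_5 with f(x, y) ≡ 0 and those with g(x, y) ≡ 0 (mod 5); the common zeros in that column are the intersection.
  x = 0: f ≡ 0 at y ∈ {0}; g ≡ 0 at y ∈ {4}; common: ∅.
  x = 1: f ≡ 0 at y ∈ {0}; g ≡ 0 at y ∈ {1}; common: ∅.
  x = 2: f ≡ 0 at y ∈ {0}; g ≡ 0 at y ∈ {3}; common: ∅.
  x = 3: f ≡ 0 at y ∈ {0}; g ≡ 0 at y ∈ {0}; common: {0}.
  x = 4: f ≡ 0 at y ∈ {0}; g ≡ 0 at y ∈ {2}; common: ∅.
Collecting: common zeros = {(3, 0)}, so the count is 1.
Comparison with the Bézout bound: 1 ≤ 1 = deg(f)·deg(g), as expected for curves with no common component (the bound is attained).


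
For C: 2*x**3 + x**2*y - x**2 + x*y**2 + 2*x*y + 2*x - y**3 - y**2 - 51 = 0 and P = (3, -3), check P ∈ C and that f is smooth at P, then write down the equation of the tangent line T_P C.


Tangent line at P: 35*x - 24*y - 177 = 0.

Step 1: f(3, -3) = 0, so P lies on C.
Step 2: partial derivatives
  f_x(x, y) = 6*x**2 + 2*x*y - 2*x + y**2 + 2*y + 2, f_y(x, y) = x**2 + 2*x*y + 2*x - 3*y**2 - 2*y.
  f_x(P) = 35, f_y(P) = -24 (gradient nonzero, so P is smooth).
Step 3: tangent line at P: 35·(x − 3) + -24·(y − -3) = 0.
Expanding: 35*x - 24*y - 177 = 0.


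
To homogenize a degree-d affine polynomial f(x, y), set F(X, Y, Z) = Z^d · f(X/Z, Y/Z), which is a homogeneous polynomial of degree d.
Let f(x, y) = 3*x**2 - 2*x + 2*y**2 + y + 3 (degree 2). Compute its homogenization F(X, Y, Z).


F(X, Y, Z) = 3*X**2 - 2*X*Z + 2*Y**2 + Y*Z + 3*Z**2

deg(f) = 2.
Substitute x = X/Z, y = Y/Z into f, then multiply by Z^2.
  monomial 3·x^2·y^0 ↦ 3·X^2·Y^0·Z^0.
  monomial -2·x^1·y^0 ↦ -2·X^1·Y^0·Z^1.
  monomial 2·x^0·y^2 ↦ 2·X^0·Y^2·Z^0.
  monomial 1·x^0·y^1 ↦ 1·X^0·Y^1·Z^1.
  monomial 3·x^0·y^0 ↦ 3·X^0·Y^0·Z^2.
Collecting: F(X, Y, Z) = 3*X**2 - 2*X*Z + 2*Y**2 + Y*Z + 3*Z**2.


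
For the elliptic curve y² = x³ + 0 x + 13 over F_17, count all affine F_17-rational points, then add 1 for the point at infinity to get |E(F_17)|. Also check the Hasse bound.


Affine points = {(0, 8), (0, 9), (2, 2), (2, 15), (4, 3), (4, 14), (5, 6), (5, 11), (6, 5), (6, 12), (7, 4), (7, 13), (8, 7), (8, 10), (11, 1), (11, 16), (13, 0)}; affine count = 17; |E(F_17)| = 18.

Discriminant check: Δ ∝ 4a³ + 27b² = 4·0³ + 27·13² = 4·0 + 27·169 ≡ 7 (mod 17). Nonzero ⇒ E is nonsingular.
For each x ∈ F_17, compute rhs = x³ + 0·x + 13 mod 17, then count y ∈ F_17 with y² ≡ rhs.
  x = 0: rhs = 13, matching y values: 8, 9 (2 points).
  x = 1: rhs = 14, matching y values: none (0 points).
  x = 2: rhs = 4, matching y values: 2, 15 (2 points).
  x = 3: rhs = 6, matching y values: none (0 points).
  x = 4: rhs = 9, matching y values: 3, 14 (2 points).
  x = 5: rhs = 2, matching y values: 6, 11 (2 points).
  x = 6: rhs = 8, matching y values: 5, 12 (2 points).
  x = 7: rhs = 16, matching y values: 4, 13 (2 points).
  x = 8: rhs = 15, matching y values: 7, 10 (2 points).
  x = 9: rhs = 11, matching y values: none (0 points).
  x = 10: rhs = 10, matching y values: none (0 points).
  x = 11: rhs = 1, matching y values: 1, 16 (2 points).
  x = 12: rhs = 7, matching y values: none (0 points).
  x = 13: rhs = 0, matching y values: 0 (1 points).
  x = 14: rhs = 3, matching y values: none (0 points).
  x = 15: rhs = 5, matching y values: none (0 points).
  x = 16: rhs = 12, matching y values: none (0 points).
Total affine count: 17.
Full point count |E(F_17)| = 17 + 1 = 18.
Hasse bound: |18 − (17+1)| = |0| = 0 ≤ 2√17 ≈ 8.2462 ✓.


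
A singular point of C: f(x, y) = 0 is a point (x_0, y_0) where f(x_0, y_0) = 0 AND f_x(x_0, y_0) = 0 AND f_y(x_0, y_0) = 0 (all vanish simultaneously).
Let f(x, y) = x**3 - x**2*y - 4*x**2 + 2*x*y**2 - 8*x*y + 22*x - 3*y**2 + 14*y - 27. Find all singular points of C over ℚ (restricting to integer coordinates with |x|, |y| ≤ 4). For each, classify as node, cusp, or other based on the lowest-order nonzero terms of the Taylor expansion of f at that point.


Singular points: {(2, 3)}; classification: node.

Compute partial derivatives:
  f_x = 3*x**2 - 2*x*y - 8*x + 2*y**2 - 8*y + 22.
  f_y = -x**2 + 4*x*y - 8*x - 6*y + 14.
Scan x_0 ∈ {−4, ..., 4}. For each x_0, f_y(x_0, y) is a polynomial in y; find its integer roots y ∈ {−4, ..., 4}, then test f_x and f at those candidates.
  x = -4: f_y(-4, y) = 30 - 22*y; no integer root y with |y| ≤ 4.
  x = -3: f_y(-3, y) = 29 - 18*y; no integer root y with |y| ≤ 4.
  x = -2: f_y(-2, y) = 26 - 14*y; no integer root y with |y| ≤ 4.
  x = -1: f_y(-1, y) = 21 - 10*y; no integer root y with |y| ≤ 4.
  x = 0: f_y(0, y) = 14 - 6*y; no integer root y with |y| ≤ 4.
  x = 1: f_y(1, y) = 5 - 2*y; no integer root y with |y| ≤ 4.
  x = 2: f_y(2, y) = 2*y - 6; vanishes at y ∈ {3}. (2, 3): f_x = 0, f = 0 — SINGULAR.
  x = 3: f_y(3, y) = 6*y - 19; no integer root y with |y| ≤ 4.
  x = 4: f_y(4, y) = 10*y - 34; no integer root y with |y| ≤ 4.
Only singular point on the grid: (2, 3).
Classify: substitute x = 2 + u, y = 3 + v and expand: f = u**3 - u**2*v - u**2 + 2*u*v**2 + v**2.
No constant or linear terms (consistent with a singular point). Quadratic part: -u**2 + v**2. Cubic part: u**3 - u**2*v + 2*u*v**2.
The quadratic part v**2 - u**2 = (v − u)(v + u) splits into two distinct linear factors, so there are two distinct tangent lines y − 3 = ±(x − 2) — this is a node (ordinary double point).
Classification: node.


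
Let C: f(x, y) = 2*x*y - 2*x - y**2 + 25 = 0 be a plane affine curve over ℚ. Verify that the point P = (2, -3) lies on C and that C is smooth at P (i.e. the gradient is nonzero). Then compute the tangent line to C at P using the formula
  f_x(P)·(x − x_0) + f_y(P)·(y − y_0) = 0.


Tangent line at P: -8*x + 10*y + 46 = 0.

Step 1: f(2, -3) = 0, so P lies on C.
Step 2: partial derivatives
  f_x(x, y) = 2*y - 2, f_y(x, y) = 2*x - 2*y.
  f_x(P) = -8, f_y(P) = 10 (gradient nonzero, so P is smooth).
Step 3: tangent line at P: -8·(x − 2) + 10·(y − -3) = 0.
Expanding: -8*x + 10*y + 46 = 0.


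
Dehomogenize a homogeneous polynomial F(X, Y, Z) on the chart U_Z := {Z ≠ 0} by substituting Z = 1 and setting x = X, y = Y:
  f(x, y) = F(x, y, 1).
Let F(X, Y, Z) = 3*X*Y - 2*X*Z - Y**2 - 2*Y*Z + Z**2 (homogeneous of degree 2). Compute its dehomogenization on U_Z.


f(x, y) = 3*x*y - 2*x - y**2 - 2*y + 1

On U_Z we set Z = 1. Each monomial c·X^i·Y^j·Z^k in F becomes c·x^i·y^j·1^k = c·x^i·y^j.
Substituting Z = 1: F(X, Y, 1) = 3*x*y - 2*x - y**2 - 2*y + 1.
Note: deg(f) ≤ deg(F) = 2; strict inequality happens when F is divisible by Z (lost terms).


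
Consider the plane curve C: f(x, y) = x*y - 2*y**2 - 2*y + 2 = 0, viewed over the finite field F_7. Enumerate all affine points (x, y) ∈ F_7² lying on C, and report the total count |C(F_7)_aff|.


Affine F_7-points: {(2, 1), (2, 6), (5, 2), (5, 3), (6, 4), (6, 5)}; count = 6.

For each of the 49 pairs (x, y) ∈ F_7², evaluate f(x, y) mod 7. Record the zeros.
  x = 0: [0↦2, 1↦5, 2↦4, 3↦6, 4↦4, 5↦5, 6↦2]  zeros at y ∈ ∅
  x = 1: [0↦2, 1↦6, 2↦6, 3↦2, 4↦1, 5↦3, 6↦1]  zeros at y ∈ ∅
  x = 2: [0↦2, 1↦0, 2↦1, 3↦5, 4↦5, 5↦1, 6↦0]  zeros at y ∈ {1, 6}
  x = 3: [0↦2, 1↦1, 2↦3, 3↦1, 4↦2, 5↦6, 6↦6]  zeros at y ∈ ∅
  x = 4: [0↦2, 1↦2, 2↦5, 3↦4, 4↦6, 5↦4, 6↦5]  zeros at y ∈ ∅
  x = 5: [0↦2, 1↦3, 2↦0, 3↦0, 4↦3, 5↦2, 6↦4]  zeros at y ∈ {2, 3}
  x = 6: [0↦2, 1↦4, 2↦2, 3↦3, 4↦0, 5↦0, 6↦3]  zeros at y ∈ {4, 5}
Collecting zeros: affine points = {(2, 1), (2, 6), (5, 2), (5, 3), (6, 4), (6, 5)}.
Total count |C(F_7)_aff| = 6.


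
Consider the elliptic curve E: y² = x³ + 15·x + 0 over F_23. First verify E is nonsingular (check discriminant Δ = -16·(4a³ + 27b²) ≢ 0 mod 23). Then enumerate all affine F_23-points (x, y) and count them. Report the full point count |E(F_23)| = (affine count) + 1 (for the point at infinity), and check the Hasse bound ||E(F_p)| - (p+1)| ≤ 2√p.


Affine points = {(0, 0), (1, 4), (1, 19), (3, 7), (3, 16), (4, 3), (4, 20), (5, 4), (5, 19), (9, 6), (9, 17), (10, 0), (11, 1), (11, 22), (13, 0), (15, 9), (15, 14), (16, 9), (16, 14), (17, 4), (17, 19), (21, 10), (21, 13)}; affine count = 23; |E(F_23)| = 24.

Discriminant check: Δ ∝ 4a³ + 27b² = 4·15³ + 27·0² = 4·3375 + 27·0 ≡ 22 (mod 23). Nonzero ⇒ E is nonsingular.
For each x ∈ F_23, compute rhs = x³ + 15·x + 0 mod 23, then count y ∈ F_23 with y² ≡ rhs.
  x = 0: rhs = 0, matching y values: 0 (1 points).
  x = 1: rhs = 16, matching y values: 4, 19 (2 points).
  x = 2: rhs = 15, matching y values: none (0 points).
  x = 3: rhs = 3, matching y values: 7, 16 (2 points).
  x = 4: rhs = 9, matching y values: 3, 20 (2 points).
  x = 5: rhs = 16, matching y values: 4, 19 (2 points).
  x = 6: rhs = 7, matching y values: none (0 points).
  x = 7: rhs = 11, matching y values: none (0 points).
  x = 8: rhs = 11, matching y values: none (0 points).
  x = 9: rhs = 13, matching y values: 6, 17 (2 points).
  x = 10: rhs = 0, matching y values: 0 (1 points).
  x = 11: rhs = 1, matching y values: 1, 22 (2 points).
  x = 12: rhs = 22, matching y values: none (0 points).
  x = 13: rhs = 0, matching y values: 0 (1 points).
  x = 14: rhs = 10, matching y values: none (0 points).
  x = 15: rhs = 12, matching y values: 9, 14 (2 points).
  x = 16: rhs = 12, matching y values: 9, 14 (2 points).
  x = 17: rhs = 16, matching y values: 4, 19 (2 points).
  x = 18: rhs = 7, matching y values: none (0 points).
  x = 19: rhs = 14, matching y values: none (0 points).
  x = 20: rhs = 20, matching y values: none (0 points).
  x = 21: rhs = 8, matching y values: 10, 13 (2 points).
  x = 22: rhs = 7, matching y values: none (0 points).
Total affine count: 23.
Full point count |E(F_23)| = 23 + 1 = 24.
Hasse bound: |24 − (23+1)| = |0| = 0 ≤ 2√23 ≈ 9.5917 ✓.


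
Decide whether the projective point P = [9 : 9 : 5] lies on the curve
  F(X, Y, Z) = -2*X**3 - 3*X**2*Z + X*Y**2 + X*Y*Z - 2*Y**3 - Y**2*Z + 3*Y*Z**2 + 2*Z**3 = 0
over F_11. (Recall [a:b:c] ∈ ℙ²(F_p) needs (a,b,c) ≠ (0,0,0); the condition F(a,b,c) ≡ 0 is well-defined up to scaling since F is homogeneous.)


F(9,9,5) ≡ 9 (mod 11); P is NOT on the curve.

Evaluate F(9, 9, 5) term-by-term (mod 11).
  -2*X**3 ↦ -2·729·1·1 = -1458
  -3*X**2*Z ↦ -3·81·1·5 = -1215
  X*Y**2 ↦ 1·9·81·1 = 729
  X*Y*Z ↦ 1·9·9·5 = 405
  -2*Y**3 ↦ -2·1·729·1 = -1458
  -Y**2*Z ↦ -1·1·81·5 = -405
  3*Y*Z**2 ↦ 3·1·9·25 = 675
  2*Z**3 ↦ 2·1·1·125 = 250
Sum: F(9, 9, 5) = (-1458) + (-1215) + (729) + (405) + (-1458) + (-405) + (675) + (250) = -2477.
Reducing mod 11: -2477 ≡ 9 (mod 11).
Since F(a, b, c) ≡ 9 ≠ 0 (mod 11), P does NOT lie on the curve.


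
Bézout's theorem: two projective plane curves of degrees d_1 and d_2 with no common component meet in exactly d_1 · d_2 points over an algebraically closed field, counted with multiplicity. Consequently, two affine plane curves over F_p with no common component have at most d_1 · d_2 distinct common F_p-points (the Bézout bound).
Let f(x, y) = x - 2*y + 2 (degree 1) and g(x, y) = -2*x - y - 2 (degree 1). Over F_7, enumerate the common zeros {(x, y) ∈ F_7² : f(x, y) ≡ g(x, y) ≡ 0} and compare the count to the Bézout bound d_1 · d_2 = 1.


Common zeros: {(3, 6)}; count = 1; Bézout bound = 1.

deg(f) = 1, deg(g) = 1, so Bézout bound = 1.
Scan x ∈ F_7. For each x, list the y ∈ F_7 with f(x, y) ≡ 0 and those with g(x, y) ≡ 0 (mod 7); the common zeros in that column are the intersection.
  x = 0: f ≡ 0 at y ∈ {1}; g ≡ 0 at y ∈ {5}; common: ∅.
  x = 1: f ≡ 0 at y ∈ {5}; g ≡ 0 at y ∈ {3}; common: ∅.
  x = 2: f ≡ 0 at y ∈ {2}; g ≡ 0 at y ∈ {1}; common: ∅.
  x = 3: f ≡ 0 at y ∈ {6}; g ≡ 0 at y ∈ {6}; common: {6}.
  x = 4: f ≡ 0 at y ∈ {3}; g ≡ 0 at y ∈ {4}; common: ∅.
  x = 5: f ≡ 0 at y ∈ {0}; g ≡ 0 at y ∈ {2}; common: ∅.
  x = 6: f ≡ 0 at y ∈ {4}; g ≡ 0 at y ∈ {0}; common: ∅.
Collecting: common zeros = {(3, 6)}, so the count is 1.
Comparison with the Bézout bound: 1 ≤ 1 = deg(f)·deg(g), as expected for curves with no common component (the bound is attained).


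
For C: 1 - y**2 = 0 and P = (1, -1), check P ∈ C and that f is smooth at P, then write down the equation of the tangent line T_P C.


Tangent line at P: 2*y + 2 = 0.

Step 1: f(1, -1) = 0, so P lies on C.
Step 2: partial derivatives
  f_x(x, y) = 0, f_y(x, y) = -2*y.
  f_x(P) = 0, f_y(P) = 2 (gradient nonzero, so P is smooth).
Step 3: tangent line at P: 0·(x − 1) + 2·(y − -1) = 0.
Expanding: 2*y + 2 = 0.


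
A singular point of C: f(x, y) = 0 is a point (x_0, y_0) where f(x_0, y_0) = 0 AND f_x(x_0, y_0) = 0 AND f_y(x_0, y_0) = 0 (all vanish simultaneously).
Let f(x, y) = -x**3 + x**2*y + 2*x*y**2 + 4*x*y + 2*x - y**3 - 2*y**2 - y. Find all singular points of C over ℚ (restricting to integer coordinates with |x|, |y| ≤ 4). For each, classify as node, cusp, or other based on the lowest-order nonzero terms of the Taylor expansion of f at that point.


Singular points: {(0, -1)}; classification: node.

Compute partial derivatives:
  f_x = -3*x**2 + 2*x*y + 2*y**2 + 4*y + 2.
  f_y = x**2 + 4*x*y + 4*x - 3*y**2 - 4*y - 1.
Scan x_0 ∈ {−4, ..., 4}. For each x_0, f_y(x_0, y) is a polynomial in y; find its integer roots y ∈ {−4, ..., 4}, then test f_x and f at those candidates.
  x = -4: f_y(-4, y) = -3*y**2 - 20*y - 1; no integer root y with |y| ≤ 4.
  x = -3: f_y(-3, y) = -3*y**2 - 16*y - 4; no integer root y with |y| ≤ 4.
  x = -2: f_y(-2, y) = -3*y**2 - 12*y - 5; no integer root y with |y| ≤ 4.
  x = -1: f_y(-1, y) = -3*y**2 - 8*y - 4; vanishes at y ∈ {-2}. (-1, -2): f_x = 3 ≠ 0.
  x = 0: f_y(0, y) = -3*y**2 - 4*y - 1; vanishes at y ∈ {-1}. (0, -1): f_x = 0, f = 0 — SINGULAR.
  x = 1: f_y(1, y) = 4 - 3*y**2; no integer root y with |y| ≤ 4.
  x = 2: f_y(2, y) = -3*y**2 + 4*y + 11; no integer root y with |y| ≤ 4.
  x = 3: f_y(3, y) = -3*y**2 + 8*y + 20; no integer root y with |y| ≤ 4.
  x = 4: f_y(4, y) = -3*y**2 + 12*y + 31; no integer root y with |y| ≤ 4.
Only singular point on the grid: (0, -1).
Classify: substitute x = 0 + u, y = -1 + v and expand: f = -u**3 + u**2*v - u**2 + 2*u*v**2 - v**3 + v**2.
No constant or linear terms (consistent with a singular point). Quadratic part: -u**2 + v**2. Cubic part: -u**3 + u**2*v + 2*u*v**2 - v**3.
The quadratic part v**2 - u**2 = (v − u)(v + u) splits into two distinct linear factors, so there are two distinct tangent lines y − -1 = ±(x − 0) — this is a node (ordinary double point).
Classification: node.


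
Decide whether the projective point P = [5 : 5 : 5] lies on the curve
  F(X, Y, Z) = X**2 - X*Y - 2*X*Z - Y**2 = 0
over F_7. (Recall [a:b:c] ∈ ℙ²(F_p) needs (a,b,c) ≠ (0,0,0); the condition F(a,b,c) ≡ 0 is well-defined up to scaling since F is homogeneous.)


F(5,5,5) ≡ 2 (mod 7); P is NOT on the curve.

Evaluate F(5, 5, 5) term-by-term (mod 7).
  X**2 ↦ 1·25·1·1 = 25
  -X*Y ↦ -1·5·5·1 = -25
  -2*X*Z ↦ -2·5·1·5 = -50
  -Y**2 ↦ -1·1·25·1 = -25
Sum: F(5, 5, 5) = (25) + (-25) + (-50) + (-25) = -75.
Reducing mod 7: -75 ≡ 2 (mod 7).
Since F(a, b, c) ≡ 2 ≠ 0 (mod 7), P does NOT lie on the curve.


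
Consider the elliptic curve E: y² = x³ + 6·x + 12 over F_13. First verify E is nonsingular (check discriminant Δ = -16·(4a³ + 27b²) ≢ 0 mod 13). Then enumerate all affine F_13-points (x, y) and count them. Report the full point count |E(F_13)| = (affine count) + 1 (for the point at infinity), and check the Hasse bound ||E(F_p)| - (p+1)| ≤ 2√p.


Affine points = {(0, 5), (0, 8), (4, 3), (4, 10), (6, 2), (6, 11), (8, 0)}; affine count = 7; |E(F_13)| = 8.

Discriminant check: Δ ∝ 4a³ + 27b² = 4·6³ + 27·12² = 4·216 + 27·144 ≡ 7 (mod 13). Nonzero ⇒ E is nonsingular.
For each x ∈ F_13, compute rhs = x³ + 6·x + 12 mod 13, then count y ∈ F_13 with y² ≡ rhs.
  x = 0: rhs = 12, matching y values: 5, 8 (2 points).
  x = 1: rhs = 6, matching y values: none (0 points).
  x = 2: rhs = 6, matching y values: none (0 points).
  x = 3: rhs = 5, matching y values: none (0 points).
  x = 4: rhs = 9, matching y values: 3, 10 (2 points).
  x = 5: rhs = 11, matching y values: none (0 points).
  x = 6: rhs = 4, matching y values: 2, 11 (2 points).
  x = 7: rhs = 7, matching y values: none (0 points).
  x = 8: rhs = 0, matching y values: 0 (1 points).
  x = 9: rhs = 2, matching y values: none (0 points).
  x = 10: rhs = 6, matching y values: none (0 points).
  x = 11: rhs = 5, matching y values: none (0 points).
  x = 12: rhs = 5, matching y values: none (0 points).
Total affine count: 7.
Full point count |E(F_13)| = 7 + 1 = 8.
Hasse bound: |8 − (13+1)| = |-6| = 6 ≤ 2√13 ≈ 7.2111 ✓.


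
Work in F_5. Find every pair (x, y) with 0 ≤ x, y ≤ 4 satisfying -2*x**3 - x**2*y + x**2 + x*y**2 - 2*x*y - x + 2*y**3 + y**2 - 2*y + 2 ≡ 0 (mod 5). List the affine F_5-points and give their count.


Affine F_5-points: {(1, 0), (1, 4), (4, 2), (4, 4)}; count = 4.

For each of the 25 pairs (x, y) ∈ F_5², evaluate f(x, y) mod 5. Record the zeros.
  x = 0: [0↦2, 1↦3, 2↦3, 3↦4, 4↦3]  zeros at y ∈ ∅
  x = 1: [0↦0, 1↦4, 2↦4, 3↦2, 4↦0]  zeros at y ∈ {0, 4}
  x = 2: [0↦3, 1↦3, 2↦1, 3↦4, 4↦4]  zeros at y ∈ ∅
  x = 3: [0↦4, 1↦3, 2↦2, 3↦3, 4↦3]  zeros at y ∈ ∅
  x = 4: [0↦1, 1↦2, 2↦0, 3↦2, 4↦0]  zeros at y ∈ {2, 4}
Collecting zeros: affine points = {(1, 0), (1, 4), (4, 2), (4, 4)}.
Total count |C(F_5)_aff| = 4.


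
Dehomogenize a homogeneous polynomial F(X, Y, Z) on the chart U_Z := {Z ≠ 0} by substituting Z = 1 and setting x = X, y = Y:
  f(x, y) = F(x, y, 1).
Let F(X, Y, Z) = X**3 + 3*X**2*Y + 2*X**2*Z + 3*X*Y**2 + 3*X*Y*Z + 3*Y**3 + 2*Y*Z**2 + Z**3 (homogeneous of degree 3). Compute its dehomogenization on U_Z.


f(x, y) = x**3 + 3*x**2*y + 2*x**2 + 3*x*y**2 + 3*x*y + 3*y**3 + 2*y + 1

On U_Z we set Z = 1. Each monomial c·X^i·Y^j·Z^k in F becomes c·x^i·y^j·1^k = c·x^i·y^j.
Substituting Z = 1: F(X, Y, 1) = x**3 + 3*x**2*y + 2*x**2 + 3*x*y**2 + 3*x*y + 3*y**3 + 2*y + 1.
Note: deg(f) ≤ deg(F) = 3; strict inequality happens when F is divisible by Z (lost terms).


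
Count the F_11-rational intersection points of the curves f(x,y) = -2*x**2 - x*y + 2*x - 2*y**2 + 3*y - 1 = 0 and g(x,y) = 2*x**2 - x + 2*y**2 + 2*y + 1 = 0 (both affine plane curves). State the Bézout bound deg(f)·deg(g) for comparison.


Common zeros: {(8, 10)}; count = 1; Bézout bound = 4.

deg(f) = 2, deg(g) = 2, so Bézout bound = 4.
Scan x ∈ F_11. For each x, list the y ∈ F_11 with f(x, y) ≡ 0 and those with g(x, y) ≡ 0 (mod 11); the common zeros in that column are the intersection.
  x = 0: f ≡ 0 at y ∈ {1, 6}; g ≡ 0 at y ∈ ∅; common: ∅.
  x = 1: f ≡ 0 at y ∈ ∅; g ≡ 0 at y ∈ ∅; common: ∅.
  x = 2: f ≡ 0 at y ∈ {2, 4}; g ≡ 0 at y ∈ {1, 9}; common: ∅.
  x = 3: f ≡ 0 at y ∈ ∅; g ≡ 0 at y ∈ ∅; common: ∅.
  x = 4: f ≡ 0 at y ∈ ∅; g ≡ 0 at y ∈ {1, 9}; common: ∅.
  x = 5: f ≡ 0 at y ∈ ∅; g ≡ 0 at y ∈ ∅; common: ∅.
  x = 6: f ≡ 0 at y ∈ {1, 3}; g ≡ 0 at y ∈ ∅; common: ∅.
  x = 7: f ≡ 0 at y ∈ ∅; g ≡ 0 at y ∈ {4, 6}; common: ∅.
  x = 8: f ≡ 0 at y ∈ {4, 10}; g ≡ 0 at y ∈ {0, 10}; common: {10}.
  x = 9: f ≡ 0 at y ∈ {2, 6}; g ≡ 0 at y ∈ {0, 10}; common: ∅.
  x = 10: f ≡ 0 at y ∈ {3, 10}; g ≡ 0 at y ∈ {4, 6}; common: ∅.
Collecting: common zeros = {(8, 10)}, so the count is 1.
Comparison with the Bézout bound: 1 ≤ 4 = deg(f)·deg(g), as expected for curves with no common component (the affine F_11-count falls short of the bound because intersections may lie at infinity, over extension fields, or carry multiplicity).


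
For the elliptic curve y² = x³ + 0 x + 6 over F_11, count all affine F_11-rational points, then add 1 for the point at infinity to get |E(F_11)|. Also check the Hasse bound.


Affine points = {(2, 5), (2, 6), (3, 0), (4, 2), (4, 9), (8, 1), (8, 10), (9, 3), (9, 8), (10, 4), (10, 7)}; affine count = 11; |E(F_11)| = 12.

Discriminant check: Δ ∝ 4a³ + 27b² = 4·0³ + 27·6² = 4·0 + 27·36 ≡ 4 (mod 11). Nonzero ⇒ E is nonsingular.
For each x ∈ F_11, compute rhs = x³ + 0·x + 6 mod 11, then count y ∈ F_11 with y² ≡ rhs.
  x = 0: rhs = 6, matching y values: none (0 points).
  x = 1: rhs = 7, matching y values: none (0 points).
  x = 2: rhs = 3, matching y values: 5, 6 (2 points).
  x = 3: rhs = 0, matching y values: 0 (1 points).
  x = 4: rhs = 4, matching y values: 2, 9 (2 points).
  x = 5: rhs = 10, matching y values: none (0 points).
  x = 6: rhs = 2, matching y values: none (0 points).
  x = 7: rhs = 8, matching y values: none (0 points).
  x = 8: rhs = 1, matching y values: 1, 10 (2 points).
  x = 9: rhs = 9, matching y values: 3, 8 (2 points).
  x = 10: rhs = 5, matching y values: 4, 7 (2 points).
Total affine count: 11.
Full point count |E(F_11)| = 11 + 1 = 12.
Hasse bound: |12 − (11+1)| = |0| = 0 ≤ 2√11 ≈ 6.6332 ✓.


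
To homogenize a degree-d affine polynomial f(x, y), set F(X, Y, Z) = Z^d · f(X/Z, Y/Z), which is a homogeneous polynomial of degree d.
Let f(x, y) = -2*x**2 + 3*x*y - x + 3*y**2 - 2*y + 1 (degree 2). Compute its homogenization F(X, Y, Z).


F(X, Y, Z) = -2*X**2 + 3*X*Y - X*Z + 3*Y**2 - 2*Y*Z + Z**2

deg(f) = 2.
Substitute x = X/Z, y = Y/Z into f, then multiply by Z^2.
  monomial -2·x^2·y^0 ↦ -2·X^2·Y^0·Z^0.
  monomial 3·x^1·y^1 ↦ 3·X^1·Y^1·Z^0.
  monomial -1·x^1·y^0 ↦ -1·X^1·Y^0·Z^1.
  monomial 3·x^0·y^2 ↦ 3·X^0·Y^2·Z^0.
  monomial -2·x^0·y^1 ↦ -2·X^0·Y^1·Z^1.
  monomial 1·x^0·y^0 ↦ 1·X^0·Y^0·Z^2.
Collecting: F(X, Y, Z) = -2*X**2 + 3*X*Y - X*Z + 3*Y**2 - 2*Y*Z + Z**2.
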